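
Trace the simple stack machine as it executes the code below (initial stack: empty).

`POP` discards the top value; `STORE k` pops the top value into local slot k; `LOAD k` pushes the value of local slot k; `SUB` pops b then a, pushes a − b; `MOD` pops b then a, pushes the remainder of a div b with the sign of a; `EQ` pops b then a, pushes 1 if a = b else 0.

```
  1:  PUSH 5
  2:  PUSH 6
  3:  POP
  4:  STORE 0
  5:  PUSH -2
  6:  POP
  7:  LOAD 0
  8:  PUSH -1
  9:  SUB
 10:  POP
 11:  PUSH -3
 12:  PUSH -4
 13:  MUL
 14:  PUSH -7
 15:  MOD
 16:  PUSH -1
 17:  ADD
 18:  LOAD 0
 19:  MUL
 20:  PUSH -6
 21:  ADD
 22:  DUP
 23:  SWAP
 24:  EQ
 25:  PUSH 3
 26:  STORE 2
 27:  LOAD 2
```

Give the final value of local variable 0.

PUSH 5   [5]
PUSH 6   [5, 6]
POP      [5]
STORE 0  []
PUSH -2  [-2]
POP      []
LOAD 0   [5]
PUSH -1  [5, -1]
SUB      [6]
POP      []
PUSH -3  [-3]
PUSH -4  [-3, -4]
MUL      [12]
PUSH -7  [12, -7]
MOD      [5]
PUSH -1  [5, -1]
ADD      [4]
LOAD 0   [4, 5]
MUL      [20]
PUSH -6  [20, -6]
ADD      [14]
DUP      [14, 14]
SWAP     [14, 14]
EQ       [1]
PUSH 3   [1, 3]
STORE 2  [1]
LOAD 2   [1, 3]

5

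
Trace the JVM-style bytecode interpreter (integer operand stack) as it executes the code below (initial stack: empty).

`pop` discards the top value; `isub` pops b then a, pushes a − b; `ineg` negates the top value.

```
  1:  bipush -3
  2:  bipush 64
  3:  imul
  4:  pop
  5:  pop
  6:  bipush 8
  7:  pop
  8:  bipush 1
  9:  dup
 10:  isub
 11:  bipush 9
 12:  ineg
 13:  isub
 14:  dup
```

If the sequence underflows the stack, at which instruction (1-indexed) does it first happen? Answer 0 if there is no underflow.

bipush -3 → -3
bipush 64 → -3 64
imul      → -192
pop       → (empty)
pop  — needs 1 operand, stack has 0 → underflow

5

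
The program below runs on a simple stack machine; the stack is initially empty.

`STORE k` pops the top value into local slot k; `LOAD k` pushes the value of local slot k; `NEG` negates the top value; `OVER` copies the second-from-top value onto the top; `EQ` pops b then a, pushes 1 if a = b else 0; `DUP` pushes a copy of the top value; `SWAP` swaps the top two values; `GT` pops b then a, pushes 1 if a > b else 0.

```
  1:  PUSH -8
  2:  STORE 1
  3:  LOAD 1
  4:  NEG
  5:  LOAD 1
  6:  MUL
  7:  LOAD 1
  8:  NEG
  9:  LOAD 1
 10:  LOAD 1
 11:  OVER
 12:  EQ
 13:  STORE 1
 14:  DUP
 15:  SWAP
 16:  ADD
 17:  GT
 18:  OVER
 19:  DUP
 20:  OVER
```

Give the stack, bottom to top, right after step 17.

PUSH -8 -> [-8]
STORE 1 -> []
LOAD 1  -> [-8]
NEG     -> [8]
LOAD 1  -> [8, -8]
MUL     -> [-64]
LOAD 1  -> [-64, -8]
NEG     -> [-64, 8]
LOAD 1  -> [-64, 8, -8]
LOAD 1  -> [-64, 8, -8, -8]
OVER    -> [-64, 8, -8, -8, -8]
EQ      -> [-64, 8, -8, 1]
STORE 1 -> [-64, 8, -8]
DUP     -> [-64, 8, -8, -8]
SWAP    -> [-64, 8, -8, -8]
ADD     -> [-64, 8, -16]
GT      -> [-64, 1]

[-64, 1]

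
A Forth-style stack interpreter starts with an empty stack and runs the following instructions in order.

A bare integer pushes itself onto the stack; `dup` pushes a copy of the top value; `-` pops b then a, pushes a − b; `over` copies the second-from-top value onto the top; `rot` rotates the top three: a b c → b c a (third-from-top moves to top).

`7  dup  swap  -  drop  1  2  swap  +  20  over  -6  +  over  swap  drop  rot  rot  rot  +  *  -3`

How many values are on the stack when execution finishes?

2

7    -> 7
dup  -> 7 7
swap -> 7 7
-    -> 0
drop -> (empty)
1    -> 1
2    -> 1 2
swap -> 2 1
+    -> 3
20   -> 3 20
over -> 3 20 3
-6   -> 3 20 3 -6
+    -> 3 20 -3
over -> 3 20 -3 20
swap -> 3 20 20 -3
drop -> 3 20 20
rot  -> 20 20 3
rot  -> 20 3 20
rot  -> 3 20 20
+    -> 3 40
*    -> 120
-3   -> 120 -3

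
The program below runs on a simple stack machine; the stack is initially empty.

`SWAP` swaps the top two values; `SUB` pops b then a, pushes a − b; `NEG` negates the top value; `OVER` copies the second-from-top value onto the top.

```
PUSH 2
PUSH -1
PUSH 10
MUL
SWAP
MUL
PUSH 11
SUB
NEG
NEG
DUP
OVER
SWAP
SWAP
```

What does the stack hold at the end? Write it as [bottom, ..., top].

[-31, -31, -31]

PUSH 2  -> [2]
PUSH -1 -> [2, -1]
PUSH 10 -> [2, -1, 10]
MUL     -> [2, -10]
SWAP    -> [-10, 2]
MUL     -> [-20]
PUSH 11 -> [-20, 11]
SUB     -> [-31]
NEG     -> [31]
NEG     -> [-31]
DUP     -> [-31, -31]
OVER    -> [-31, -31, -31]
SWAP    -> [-31, -31, -31]
SWAP    -> [-31, -31, -31]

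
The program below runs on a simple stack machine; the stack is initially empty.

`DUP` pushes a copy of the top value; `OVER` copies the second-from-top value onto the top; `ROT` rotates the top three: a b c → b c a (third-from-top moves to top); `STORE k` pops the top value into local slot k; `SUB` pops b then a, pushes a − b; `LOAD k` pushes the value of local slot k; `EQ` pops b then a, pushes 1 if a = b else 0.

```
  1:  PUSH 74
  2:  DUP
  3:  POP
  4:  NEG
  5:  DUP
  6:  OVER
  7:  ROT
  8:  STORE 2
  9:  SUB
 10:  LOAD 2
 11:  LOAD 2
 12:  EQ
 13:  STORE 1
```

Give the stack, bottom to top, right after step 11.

[0, -74, -74]

PUSH 74 → 74
DUP     → 74 74
POP     → 74
NEG     → -74
DUP     → -74 -74
OVER    → -74 -74 -74
ROT     → -74 -74 -74
STORE 2 → -74 -74
SUB     → 0
LOAD 2  → 0 -74
LOAD 2  → 0 -74 -74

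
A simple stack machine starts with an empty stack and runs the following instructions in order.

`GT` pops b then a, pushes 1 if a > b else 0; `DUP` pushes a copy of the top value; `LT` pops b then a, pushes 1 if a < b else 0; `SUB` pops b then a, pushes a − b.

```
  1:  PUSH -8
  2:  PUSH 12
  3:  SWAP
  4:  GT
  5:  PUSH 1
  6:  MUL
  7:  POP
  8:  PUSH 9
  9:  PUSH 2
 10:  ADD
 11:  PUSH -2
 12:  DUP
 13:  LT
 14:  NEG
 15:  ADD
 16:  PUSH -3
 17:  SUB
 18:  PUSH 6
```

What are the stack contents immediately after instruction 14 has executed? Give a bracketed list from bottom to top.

PUSH -8 -> [-8]
PUSH 12 -> [-8, 12]
SWAP    -> [12, -8]
GT      -> [1]
PUSH 1  -> [1, 1]
MUL     -> [1]
POP     -> []
PUSH 9  -> [9]
PUSH 2  -> [9, 2]
ADD     -> [11]
PUSH -2 -> [11, -2]
DUP     -> [11, -2, -2]
LT      -> [11, 0]
NEG     -> [11, 0]

[11, 0]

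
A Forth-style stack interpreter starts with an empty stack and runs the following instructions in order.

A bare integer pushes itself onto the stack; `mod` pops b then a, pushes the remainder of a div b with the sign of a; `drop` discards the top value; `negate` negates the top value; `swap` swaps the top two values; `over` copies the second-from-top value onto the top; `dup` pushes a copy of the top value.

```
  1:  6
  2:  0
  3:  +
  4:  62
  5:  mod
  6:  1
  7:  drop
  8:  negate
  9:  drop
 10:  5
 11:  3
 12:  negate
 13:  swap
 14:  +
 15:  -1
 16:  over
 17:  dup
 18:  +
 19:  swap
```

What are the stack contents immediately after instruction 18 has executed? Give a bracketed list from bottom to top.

[2, -1, 4]

6       6
0       6 0
+       6
62      6 62
mod     6
1       6 1
drop    6
negate  -6
drop    (empty)
5       5
3       5 3
negate  5 -3
swap    -3 5
+       2
-1      2 -1
over    2 -1 2
dup     2 -1 2 2
+       2 -1 4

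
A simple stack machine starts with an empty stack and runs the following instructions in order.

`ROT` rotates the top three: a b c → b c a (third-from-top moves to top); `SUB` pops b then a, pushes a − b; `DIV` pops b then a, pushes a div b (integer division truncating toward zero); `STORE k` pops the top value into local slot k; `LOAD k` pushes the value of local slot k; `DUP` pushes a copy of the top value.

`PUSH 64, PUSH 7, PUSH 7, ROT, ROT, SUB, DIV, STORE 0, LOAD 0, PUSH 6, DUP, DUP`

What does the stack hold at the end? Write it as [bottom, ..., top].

PUSH 64 → 64
PUSH 7  → 64 7
PUSH 7  → 64 7 7
ROT     → 7 7 64
ROT     → 7 64 7
SUB     → 7 57
DIV     → 0
STORE 0 → (empty)
LOAD 0  → 0
PUSH 6  → 0 6
DUP     → 0 6 6
DUP     → 0 6 6 6

[0, 6, 6, 6]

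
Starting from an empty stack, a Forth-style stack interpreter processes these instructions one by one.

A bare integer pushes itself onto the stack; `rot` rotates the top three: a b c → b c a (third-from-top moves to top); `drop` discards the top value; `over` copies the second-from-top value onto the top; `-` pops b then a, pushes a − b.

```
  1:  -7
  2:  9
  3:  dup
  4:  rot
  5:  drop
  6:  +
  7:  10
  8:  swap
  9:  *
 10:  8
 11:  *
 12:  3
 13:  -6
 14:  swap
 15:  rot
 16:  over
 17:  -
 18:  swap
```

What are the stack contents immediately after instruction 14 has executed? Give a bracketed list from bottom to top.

[1440, -6, 3]

-7   → [-7]
9    → [-7, 9]
dup  → [-7, 9, 9]
rot  → [9, 9, -7]
drop → [9, 9]
+    → [18]
10   → [18, 10]
swap → [10, 18]
*    → [180]
8    → [180, 8]
*    → [1440]
3    → [1440, 3]
-6   → [1440, 3, -6]
swap → [1440, -6, 3]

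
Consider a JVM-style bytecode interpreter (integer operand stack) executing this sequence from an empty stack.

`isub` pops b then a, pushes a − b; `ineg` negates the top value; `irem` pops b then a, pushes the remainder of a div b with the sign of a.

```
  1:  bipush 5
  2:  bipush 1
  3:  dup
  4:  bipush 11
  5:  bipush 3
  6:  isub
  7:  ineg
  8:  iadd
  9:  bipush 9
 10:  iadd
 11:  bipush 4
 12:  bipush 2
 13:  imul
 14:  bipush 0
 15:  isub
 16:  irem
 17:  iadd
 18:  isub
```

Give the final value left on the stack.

bipush 5   [5]
bipush 1   [5, 1]
dup        [5, 1, 1]
bipush 11  [5, 1, 1, 11]
bipush 3   [5, 1, 1, 11, 3]
isub       [5, 1, 1, 8]
ineg       [5, 1, 1, -8]
iadd       [5, 1, -7]
bipush 9   [5, 1, -7, 9]
iadd       [5, 1, 2]
bipush 4   [5, 1, 2, 4]
bipush 2   [5, 1, 2, 4, 2]
imul       [5, 1, 2, 8]
bipush 0   [5, 1, 2, 8, 0]
isub       [5, 1, 2, 8]
irem       [5, 1, 2]
iadd       [5, 3]
isub       [2]

2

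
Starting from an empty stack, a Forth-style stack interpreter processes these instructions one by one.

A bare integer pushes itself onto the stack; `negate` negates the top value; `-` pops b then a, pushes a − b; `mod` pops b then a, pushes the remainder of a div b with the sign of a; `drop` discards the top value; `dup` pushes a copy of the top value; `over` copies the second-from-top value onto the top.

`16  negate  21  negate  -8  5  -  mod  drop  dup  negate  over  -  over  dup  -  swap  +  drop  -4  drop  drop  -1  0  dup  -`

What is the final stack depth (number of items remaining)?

16     → [16]
negate → [-16]
21     → [-16, 21]
negate → [-16, -21]
-8     → [-16, -21, -8]
5      → [-16, -21, -8, 5]
-      → [-16, -21, -13]
mod    → [-16, -8]
drop   → [-16]
dup    → [-16, -16]
negate → [-16, 16]
over   → [-16, 16, -16]
-      → [-16, 32]
over   → [-16, 32, -16]
dup    → [-16, 32, -16, -16]
-      → [-16, 32, 0]
swap   → [-16, 0, 32]
+      → [-16, 32]
drop   → [-16]
-4     → [-16, -4]
drop   → [-16]
drop   → []
-1     → [-1]
0      → [-1, 0]
dup    → [-1, 0, 0]
-      → [-1, 0]

2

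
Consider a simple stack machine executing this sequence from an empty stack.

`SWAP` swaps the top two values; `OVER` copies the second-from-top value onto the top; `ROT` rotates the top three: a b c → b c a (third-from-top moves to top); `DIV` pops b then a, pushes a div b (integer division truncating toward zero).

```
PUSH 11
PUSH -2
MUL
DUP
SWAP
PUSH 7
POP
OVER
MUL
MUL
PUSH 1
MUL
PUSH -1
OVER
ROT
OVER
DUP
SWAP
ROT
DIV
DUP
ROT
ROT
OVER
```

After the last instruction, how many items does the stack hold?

6

PUSH 11 → 11
PUSH -2 → 11 -2
MUL     → -22
DUP     → -22 -22
SWAP    → -22 -22
PUSH 7  → -22 -22 7
POP     → -22 -22
OVER    → -22 -22 -22
MUL     → -22 484
MUL     → -10648
PUSH 1  → -10648 1
MUL     → -10648
PUSH -1 → -10648 -1
OVER    → -10648 -1 -10648
ROT     → -1 -10648 -10648
OVER    → -1 -10648 -10648 -10648
DUP     → -1 -10648 -10648 -10648 -10648
SWAP    → -1 -10648 -10648 -10648 -10648
ROT     → -1 -10648 -10648 -10648 -10648
DIV     → -1 -10648 -10648 1
DUP     → -1 -10648 -10648 1 1
ROT     → -1 -10648 1 1 -10648
ROT     → -1 -10648 1 -10648 1
OVER    → -1 -10648 1 -10648 1 -10648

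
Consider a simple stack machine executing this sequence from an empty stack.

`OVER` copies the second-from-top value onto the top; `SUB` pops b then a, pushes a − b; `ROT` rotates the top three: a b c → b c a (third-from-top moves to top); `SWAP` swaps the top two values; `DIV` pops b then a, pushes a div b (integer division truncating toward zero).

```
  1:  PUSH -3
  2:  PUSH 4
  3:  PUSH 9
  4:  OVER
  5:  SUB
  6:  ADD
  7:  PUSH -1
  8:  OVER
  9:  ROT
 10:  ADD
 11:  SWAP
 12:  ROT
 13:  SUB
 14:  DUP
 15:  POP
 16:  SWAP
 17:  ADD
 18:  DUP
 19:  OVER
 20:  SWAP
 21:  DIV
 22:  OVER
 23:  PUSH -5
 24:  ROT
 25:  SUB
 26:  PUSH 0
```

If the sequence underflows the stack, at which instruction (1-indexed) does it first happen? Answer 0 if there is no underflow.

PUSH -3 : -3
PUSH 4  : -3 4
PUSH 9  : -3 4 9
OVER    : -3 4 9 4
SUB     : -3 4 5
ADD     : -3 9
PUSH -1 : -3 9 -1
OVER    : -3 9 -1 9
ROT     : -3 -1 9 9
ADD     : -3 -1 18
SWAP    : -3 18 -1
ROT     : 18 -1 -3
SUB     : 18 2
DUP     : 18 2 2
POP     : 18 2
SWAP    : 2 18
ADD     : 20
DUP     : 20 20
OVER    : 20 20 20
SWAP    : 20 20 20
DIV     : 20 1
OVER    : 20 1 20
PUSH -5 : 20 1 20 -5
ROT     : 20 20 -5 1
SUB     : 20 20 -6
PUSH 0  : 20 20 -6 0

0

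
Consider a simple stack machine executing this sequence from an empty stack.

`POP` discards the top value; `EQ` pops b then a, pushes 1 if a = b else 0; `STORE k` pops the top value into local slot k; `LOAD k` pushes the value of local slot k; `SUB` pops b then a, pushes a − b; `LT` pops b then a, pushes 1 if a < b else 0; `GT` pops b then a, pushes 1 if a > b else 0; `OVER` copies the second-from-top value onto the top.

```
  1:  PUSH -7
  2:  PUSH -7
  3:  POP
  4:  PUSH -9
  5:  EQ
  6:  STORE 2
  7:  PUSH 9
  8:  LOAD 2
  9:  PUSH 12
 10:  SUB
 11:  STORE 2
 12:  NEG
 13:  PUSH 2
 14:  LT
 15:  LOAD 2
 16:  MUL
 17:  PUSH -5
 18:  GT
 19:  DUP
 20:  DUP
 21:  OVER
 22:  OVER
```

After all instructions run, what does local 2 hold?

-12

PUSH -7 → [-7]
PUSH -7 → [-7, -7]
POP     → [-7]
PUSH -9 → [-7, -9]
EQ      → [0]
STORE 2 → []
PUSH 9  → [9]
LOAD 2  → [9, 0]
PUSH 12 → [9, 0, 12]
SUB     → [9, -12]
STORE 2 → [9]
NEG     → [-9]
PUSH 2  → [-9, 2]
LT      → [1]
LOAD 2  → [1, -12]
MUL     → [-12]
PUSH -5 → [-12, -5]
GT      → [0]
DUP     → [0, 0]
DUP     → [0, 0, 0]
OVER    → [0, 0, 0, 0]
OVER    → [0, 0, 0, 0, 0]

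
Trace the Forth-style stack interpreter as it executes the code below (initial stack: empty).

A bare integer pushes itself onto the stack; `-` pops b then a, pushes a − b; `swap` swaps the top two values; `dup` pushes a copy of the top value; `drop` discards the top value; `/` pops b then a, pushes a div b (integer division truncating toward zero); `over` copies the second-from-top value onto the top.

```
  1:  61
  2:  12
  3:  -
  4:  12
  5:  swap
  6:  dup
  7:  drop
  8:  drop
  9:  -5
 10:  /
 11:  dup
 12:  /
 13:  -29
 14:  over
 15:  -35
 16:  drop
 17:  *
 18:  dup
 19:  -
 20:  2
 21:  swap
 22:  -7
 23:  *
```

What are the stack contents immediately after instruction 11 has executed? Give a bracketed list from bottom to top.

61   -> [61]
12   -> [61, 12]
-    -> [49]
12   -> [49, 12]
swap -> [12, 49]
dup  -> [12, 49, 49]
drop -> [12, 49]
drop -> [12]
-5   -> [12, -5]
/    -> [-2]
dup  -> [-2, -2]

[-2, -2]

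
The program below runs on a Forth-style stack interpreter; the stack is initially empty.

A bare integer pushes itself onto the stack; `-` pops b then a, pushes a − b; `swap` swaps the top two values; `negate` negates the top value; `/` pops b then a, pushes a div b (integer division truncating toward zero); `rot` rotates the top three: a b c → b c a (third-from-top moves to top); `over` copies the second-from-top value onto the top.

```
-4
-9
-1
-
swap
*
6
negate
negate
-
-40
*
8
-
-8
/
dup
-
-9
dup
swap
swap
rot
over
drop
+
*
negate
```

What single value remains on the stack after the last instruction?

-81

-4     -> -4
-9     -> -4 -9
-1     -> -4 -9 -1
-      -> -4 -8
swap   -> -8 -4
*      -> 32
6      -> 32 6
negate -> 32 -6
negate -> 32 6
-      -> 26
-40    -> 26 -40
*      -> -1040
8      -> -1040 8
-      -> -1048
-8     -> -1048 -8
/      -> 131
dup    -> 131 131
-      -> 0
-9     -> 0 -9
dup    -> 0 -9 -9
swap   -> 0 -9 -9
swap   -> 0 -9 -9
rot    -> -9 -9 0
over   -> -9 -9 0 -9
drop   -> -9 -9 0
+      -> -9 -9
*      -> 81
negate -> -81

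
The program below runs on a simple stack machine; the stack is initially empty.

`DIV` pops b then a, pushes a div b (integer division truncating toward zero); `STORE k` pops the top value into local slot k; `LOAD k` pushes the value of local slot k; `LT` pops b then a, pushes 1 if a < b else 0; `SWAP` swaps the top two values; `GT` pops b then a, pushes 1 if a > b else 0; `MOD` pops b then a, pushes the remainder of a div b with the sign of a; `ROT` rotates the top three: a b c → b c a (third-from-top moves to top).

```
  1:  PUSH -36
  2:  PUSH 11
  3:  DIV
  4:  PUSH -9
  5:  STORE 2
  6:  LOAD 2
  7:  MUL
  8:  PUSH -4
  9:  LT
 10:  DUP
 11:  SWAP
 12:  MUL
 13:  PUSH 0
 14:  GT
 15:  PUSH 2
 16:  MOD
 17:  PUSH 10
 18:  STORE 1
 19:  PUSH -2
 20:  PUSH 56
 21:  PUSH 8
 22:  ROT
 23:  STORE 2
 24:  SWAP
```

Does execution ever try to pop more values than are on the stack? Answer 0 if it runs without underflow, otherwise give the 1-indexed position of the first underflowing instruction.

0

PUSH -36 -> -36
PUSH 11  -> -36 11
DIV      -> -3
PUSH -9  -> -3 -9
STORE 2  -> -3
LOAD 2   -> -3 -9
MUL      -> 27
PUSH -4  -> 27 -4
LT       -> 0
DUP      -> 0 0
SWAP     -> 0 0
MUL      -> 0
PUSH 0   -> 0 0
GT       -> 0
PUSH 2   -> 0 2
MOD      -> 0
PUSH 10  -> 0 10
STORE 1  -> 0
PUSH -2  -> 0 -2
PUSH 56  -> 0 -2 56
PUSH 8   -> 0 -2 56 8
ROT      -> 0 56 8 -2
STORE 2  -> 0 56 8
SWAP     -> 0 8 56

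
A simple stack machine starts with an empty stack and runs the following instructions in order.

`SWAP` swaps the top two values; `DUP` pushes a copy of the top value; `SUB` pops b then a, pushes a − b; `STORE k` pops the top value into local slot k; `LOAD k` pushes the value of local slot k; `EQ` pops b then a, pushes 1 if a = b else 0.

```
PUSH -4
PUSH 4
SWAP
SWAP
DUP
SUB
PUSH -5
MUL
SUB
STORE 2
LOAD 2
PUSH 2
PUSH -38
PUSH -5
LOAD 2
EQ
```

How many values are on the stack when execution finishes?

4

PUSH -4  -> [-4]
PUSH 4   -> [-4, 4]
SWAP     -> [4, -4]
SWAP     -> [-4, 4]
DUP      -> [-4, 4, 4]
SUB      -> [-4, 0]
PUSH -5  -> [-4, 0, -5]
MUL      -> [-4, 0]
SUB      -> [-4]
STORE 2  -> []
LOAD 2   -> [-4]
PUSH 2   -> [-4, 2]
PUSH -38 -> [-4, 2, -38]
PUSH -5  -> [-4, 2, -38, -5]
LOAD 2   -> [-4, 2, -38, -5, -4]
EQ       -> [-4, 2, -38, 0]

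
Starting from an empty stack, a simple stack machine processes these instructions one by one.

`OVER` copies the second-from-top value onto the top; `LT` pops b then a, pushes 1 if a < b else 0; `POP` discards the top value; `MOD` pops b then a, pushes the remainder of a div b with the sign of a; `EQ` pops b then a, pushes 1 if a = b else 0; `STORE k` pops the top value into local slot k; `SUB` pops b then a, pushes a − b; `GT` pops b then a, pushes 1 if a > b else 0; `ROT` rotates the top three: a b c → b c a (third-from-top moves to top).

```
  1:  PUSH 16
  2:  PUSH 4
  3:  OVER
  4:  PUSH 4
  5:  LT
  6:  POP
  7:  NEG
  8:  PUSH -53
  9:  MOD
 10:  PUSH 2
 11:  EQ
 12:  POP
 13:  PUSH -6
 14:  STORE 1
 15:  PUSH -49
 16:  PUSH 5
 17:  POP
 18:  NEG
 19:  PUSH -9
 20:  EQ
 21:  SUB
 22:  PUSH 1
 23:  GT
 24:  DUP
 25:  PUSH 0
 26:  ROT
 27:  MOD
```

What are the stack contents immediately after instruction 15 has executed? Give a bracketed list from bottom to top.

[16, -49]

PUSH 16   [16]
PUSH 4    [16, 4]
OVER      [16, 4, 16]
PUSH 4    [16, 4, 16, 4]
LT        [16, 4, 0]
POP       [16, 4]
NEG       [16, -4]
PUSH -53  [16, -4, -53]
MOD       [16, -4]
PUSH 2    [16, -4, 2]
EQ        [16, 0]
POP       [16]
PUSH -6   [16, -6]
STORE 1   [16]
PUSH -49  [16, -49]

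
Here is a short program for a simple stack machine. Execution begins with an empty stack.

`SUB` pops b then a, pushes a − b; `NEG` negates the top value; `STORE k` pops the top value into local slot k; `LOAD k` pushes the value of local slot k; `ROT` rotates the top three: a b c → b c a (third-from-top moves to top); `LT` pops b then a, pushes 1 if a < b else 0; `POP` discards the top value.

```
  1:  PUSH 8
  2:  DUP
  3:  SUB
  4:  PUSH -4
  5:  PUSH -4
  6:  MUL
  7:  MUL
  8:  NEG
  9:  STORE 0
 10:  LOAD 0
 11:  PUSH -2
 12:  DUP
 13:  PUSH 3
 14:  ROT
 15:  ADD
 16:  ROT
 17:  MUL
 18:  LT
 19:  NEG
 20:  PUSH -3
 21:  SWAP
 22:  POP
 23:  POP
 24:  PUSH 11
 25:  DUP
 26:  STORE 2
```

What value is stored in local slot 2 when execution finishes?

11

PUSH 8   8
DUP      8 8
SUB      0
PUSH -4  0 -4
PUSH -4  0 -4 -4
MUL      0 16
MUL      0
NEG      0
STORE 0  (empty)
LOAD 0   0
PUSH -2  0 -2
DUP      0 -2 -2
PUSH 3   0 -2 -2 3
ROT      0 -2 3 -2
ADD      0 -2 1
ROT      -2 1 0
MUL      -2 0
LT       1
NEG      -1
PUSH -3  -1 -3
SWAP     -3 -1
POP      -3
POP      (empty)
PUSH 11  11
DUP      11 11
STORE 2  11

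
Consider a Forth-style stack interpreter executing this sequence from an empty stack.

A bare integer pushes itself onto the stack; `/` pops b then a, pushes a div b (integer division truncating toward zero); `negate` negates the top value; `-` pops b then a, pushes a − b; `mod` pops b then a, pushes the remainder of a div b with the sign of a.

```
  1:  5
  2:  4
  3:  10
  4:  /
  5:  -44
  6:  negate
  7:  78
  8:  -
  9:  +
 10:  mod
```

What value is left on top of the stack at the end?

5       5
4       5 4
10      5 4 10
/       5 0
-44     5 0 -44
negate  5 0 44
78      5 0 44 78
-       5 0 -34
+       5 -34
mod     5

5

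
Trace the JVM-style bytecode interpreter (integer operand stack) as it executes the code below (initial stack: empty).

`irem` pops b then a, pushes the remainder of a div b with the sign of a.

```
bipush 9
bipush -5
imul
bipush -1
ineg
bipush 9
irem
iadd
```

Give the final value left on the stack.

bipush 9   [9]
bipush -5  [9, -5]
imul       [-45]
bipush -1  [-45, -1]
ineg       [-45, 1]
bipush 9   [-45, 1, 9]
irem       [-45, 1]
iadd       [-44]

-44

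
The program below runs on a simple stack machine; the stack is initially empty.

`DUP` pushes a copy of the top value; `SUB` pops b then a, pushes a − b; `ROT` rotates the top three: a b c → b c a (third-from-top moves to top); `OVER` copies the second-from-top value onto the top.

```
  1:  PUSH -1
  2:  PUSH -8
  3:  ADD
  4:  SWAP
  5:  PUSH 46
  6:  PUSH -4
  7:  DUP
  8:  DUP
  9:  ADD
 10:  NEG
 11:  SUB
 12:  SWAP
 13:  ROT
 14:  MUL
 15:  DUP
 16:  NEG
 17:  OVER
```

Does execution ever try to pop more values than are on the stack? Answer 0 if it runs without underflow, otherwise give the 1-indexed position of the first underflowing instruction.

4

PUSH -1 → -1
PUSH -8 → -1 -8
ADD     → -9
SWAP  — needs 2 operands, stack has 1 → underflow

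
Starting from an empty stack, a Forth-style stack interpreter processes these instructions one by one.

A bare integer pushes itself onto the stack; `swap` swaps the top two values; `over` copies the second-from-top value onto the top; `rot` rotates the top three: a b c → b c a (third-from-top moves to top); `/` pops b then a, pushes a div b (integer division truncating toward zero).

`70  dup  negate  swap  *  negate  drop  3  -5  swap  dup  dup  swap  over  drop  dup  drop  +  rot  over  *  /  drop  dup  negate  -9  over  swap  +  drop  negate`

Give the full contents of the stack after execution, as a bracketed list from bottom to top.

70     → [70]
dup    → [70, 70]
negate → [70, -70]
swap   → [-70, 70]
*      → [-4900]
negate → [4900]
drop   → []
3      → [3]
-5     → [3, -5]
swap   → [-5, 3]
dup    → [-5, 3, 3]
dup    → [-5, 3, 3, 3]
swap   → [-5, 3, 3, 3]
over   → [-5, 3, 3, 3, 3]
drop   → [-5, 3, 3, 3]
dup    → [-5, 3, 3, 3, 3]
drop   → [-5, 3, 3, 3]
+      → [-5, 3, 6]
rot    → [3, 6, -5]
over   → [3, 6, -5, 6]
*      → [3, 6, -30]
/      → [3, 0]
drop   → [3]
dup    → [3, 3]
negate → [3, -3]
-9     → [3, -3, -9]
over   → [3, -3, -9, -3]
swap   → [3, -3, -3, -9]
+      → [3, -3, -12]
drop   → [3, -3]
negate → [3, 3]

[3, 3]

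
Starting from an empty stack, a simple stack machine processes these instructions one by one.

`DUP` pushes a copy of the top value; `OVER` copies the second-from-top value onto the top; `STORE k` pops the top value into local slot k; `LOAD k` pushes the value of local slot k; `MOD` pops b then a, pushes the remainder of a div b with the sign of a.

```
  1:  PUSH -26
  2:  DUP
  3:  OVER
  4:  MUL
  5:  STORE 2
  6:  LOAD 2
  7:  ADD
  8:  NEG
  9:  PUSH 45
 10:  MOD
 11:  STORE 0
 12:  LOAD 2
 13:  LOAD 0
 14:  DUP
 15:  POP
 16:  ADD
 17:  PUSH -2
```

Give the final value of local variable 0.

-20

PUSH -26 → -26
DUP      → -26 -26
OVER     → -26 -26 -26
MUL      → -26 676
STORE 2  → -26
LOAD 2   → -26 676
ADD      → 650
NEG      → -650
PUSH 45  → -650 45
MOD      → -20
STORE 0  → (empty)
LOAD 2   → 676
LOAD 0   → 676 -20
DUP      → 676 -20 -20
POP      → 676 -20
ADD      → 656
PUSH -2  → 656 -2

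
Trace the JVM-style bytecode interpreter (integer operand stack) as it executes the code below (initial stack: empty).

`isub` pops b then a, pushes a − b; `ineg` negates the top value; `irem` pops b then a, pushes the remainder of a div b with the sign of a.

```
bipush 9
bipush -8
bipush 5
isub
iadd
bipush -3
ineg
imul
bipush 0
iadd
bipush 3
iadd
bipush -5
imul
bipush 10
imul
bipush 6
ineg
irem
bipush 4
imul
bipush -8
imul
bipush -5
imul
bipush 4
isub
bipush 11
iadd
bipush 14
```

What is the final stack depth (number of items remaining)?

bipush 9  → [9]
bipush -8 → [9, -8]
bipush 5  → [9, -8, 5]
isub      → [9, -13]
iadd      → [-4]
bipush -3 → [-4, -3]
ineg      → [-4, 3]
imul      → [-12]
bipush 0  → [-12, 0]
iadd      → [-12]
bipush 3  → [-12, 3]
iadd      → [-9]
bipush -5 → [-9, -5]
imul      → [45]
bipush 10 → [45, 10]
imul      → [450]
bipush 6  → [450, 6]
ineg      → [450, -6]
irem      → [0]
bipush 4  → [0, 4]
imul      → [0]
bipush -8 → [0, -8]
imul      → [0]
bipush -5 → [0, -5]
imul      → [0]
bipush 4  → [0, 4]
isub      → [-4]
bipush 11 → [-4, 11]
iadd      → [7]
bipush 14 → [7, 14]

2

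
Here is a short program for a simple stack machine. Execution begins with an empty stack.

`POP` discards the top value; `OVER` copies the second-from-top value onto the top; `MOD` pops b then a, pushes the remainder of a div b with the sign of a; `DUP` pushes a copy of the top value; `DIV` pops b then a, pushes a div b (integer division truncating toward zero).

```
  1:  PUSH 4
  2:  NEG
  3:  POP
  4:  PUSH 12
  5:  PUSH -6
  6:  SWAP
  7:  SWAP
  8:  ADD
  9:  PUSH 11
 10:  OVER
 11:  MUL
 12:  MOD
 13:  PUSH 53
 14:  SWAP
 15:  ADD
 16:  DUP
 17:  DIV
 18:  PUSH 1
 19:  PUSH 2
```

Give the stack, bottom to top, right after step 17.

PUSH 4   [4]
NEG      [-4]
POP      []
PUSH 12  [12]
PUSH -6  [12, -6]
SWAP     [-6, 12]
SWAP     [12, -6]
ADD      [6]
PUSH 11  [6, 11]
OVER     [6, 11, 6]
MUL      [6, 66]
MOD      [6]
PUSH 53  [6, 53]
SWAP     [53, 6]
ADD      [59]
DUP      [59, 59]
DIV      [1]

[1]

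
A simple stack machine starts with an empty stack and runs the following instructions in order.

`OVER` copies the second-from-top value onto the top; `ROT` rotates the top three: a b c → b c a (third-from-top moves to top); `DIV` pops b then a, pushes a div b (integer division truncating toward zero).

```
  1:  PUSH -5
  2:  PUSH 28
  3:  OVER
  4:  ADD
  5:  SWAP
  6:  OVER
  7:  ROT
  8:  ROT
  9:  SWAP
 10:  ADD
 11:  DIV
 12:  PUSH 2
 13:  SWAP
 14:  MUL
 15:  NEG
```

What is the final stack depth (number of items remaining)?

1

PUSH -5  -5
PUSH 28  -5 28
OVER     -5 28 -5
ADD      -5 23
SWAP     23 -5
OVER     23 -5 23
ROT      -5 23 23
ROT      23 23 -5
SWAP     23 -5 23
ADD      23 18
DIV      1
PUSH 2   1 2
SWAP     2 1
MUL      2
NEG      -2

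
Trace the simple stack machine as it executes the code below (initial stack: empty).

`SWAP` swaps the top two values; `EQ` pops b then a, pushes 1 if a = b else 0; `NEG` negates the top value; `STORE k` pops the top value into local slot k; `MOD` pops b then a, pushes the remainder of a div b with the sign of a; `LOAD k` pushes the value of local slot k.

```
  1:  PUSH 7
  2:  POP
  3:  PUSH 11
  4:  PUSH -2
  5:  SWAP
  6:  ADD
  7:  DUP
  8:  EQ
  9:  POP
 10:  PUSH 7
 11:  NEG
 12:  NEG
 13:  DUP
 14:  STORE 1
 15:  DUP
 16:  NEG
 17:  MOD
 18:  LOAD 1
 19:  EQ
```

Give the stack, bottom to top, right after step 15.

[7, 7]

PUSH 7  → [7]
POP     → []
PUSH 11 → [11]
PUSH -2 → [11, -2]
SWAP    → [-2, 11]
ADD     → [9]
DUP     → [9, 9]
EQ      → [1]
POP     → []
PUSH 7  → [7]
NEG     → [-7]
NEG     → [7]
DUP     → [7, 7]
STORE 1 → [7]
DUP     → [7, 7]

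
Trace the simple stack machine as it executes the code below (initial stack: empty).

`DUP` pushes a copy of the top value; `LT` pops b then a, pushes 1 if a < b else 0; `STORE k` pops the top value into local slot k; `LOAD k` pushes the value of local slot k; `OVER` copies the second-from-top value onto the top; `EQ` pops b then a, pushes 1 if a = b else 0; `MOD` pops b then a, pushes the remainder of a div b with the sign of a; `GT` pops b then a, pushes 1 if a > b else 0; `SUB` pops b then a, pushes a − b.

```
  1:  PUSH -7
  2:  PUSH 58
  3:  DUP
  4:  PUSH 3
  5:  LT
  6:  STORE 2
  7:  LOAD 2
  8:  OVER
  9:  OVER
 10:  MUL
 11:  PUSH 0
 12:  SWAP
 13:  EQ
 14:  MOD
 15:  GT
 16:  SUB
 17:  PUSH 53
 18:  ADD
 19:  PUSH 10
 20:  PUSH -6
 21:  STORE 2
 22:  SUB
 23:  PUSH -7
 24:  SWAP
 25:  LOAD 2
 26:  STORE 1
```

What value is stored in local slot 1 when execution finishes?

-6

PUSH -7 → [-7]
PUSH 58 → [-7, 58]
DUP     → [-7, 58, 58]
PUSH 3  → [-7, 58, 58, 3]
LT      → [-7, 58, 0]
STORE 2 → [-7, 58]
LOAD 2  → [-7, 58, 0]
OVER    → [-7, 58, 0, 58]
OVER    → [-7, 58, 0, 58, 0]
MUL     → [-7, 58, 0, 0]
PUSH 0  → [-7, 58, 0, 0, 0]
SWAP    → [-7, 58, 0, 0, 0]
EQ      → [-7, 58, 0, 1]
MOD     → [-7, 58, 0]
GT      → [-7, 1]
SUB     → [-8]
PUSH 53 → [-8, 53]
ADD     → [45]
PUSH 10 → [45, 10]
PUSH -6 → [45, 10, -6]
STORE 2 → [45, 10]
SUB     → [35]
PUSH -7 → [35, -7]
SWAP    → [-7, 35]
LOAD 2  → [-7, 35, -6]
STORE 1 → [-7, 35]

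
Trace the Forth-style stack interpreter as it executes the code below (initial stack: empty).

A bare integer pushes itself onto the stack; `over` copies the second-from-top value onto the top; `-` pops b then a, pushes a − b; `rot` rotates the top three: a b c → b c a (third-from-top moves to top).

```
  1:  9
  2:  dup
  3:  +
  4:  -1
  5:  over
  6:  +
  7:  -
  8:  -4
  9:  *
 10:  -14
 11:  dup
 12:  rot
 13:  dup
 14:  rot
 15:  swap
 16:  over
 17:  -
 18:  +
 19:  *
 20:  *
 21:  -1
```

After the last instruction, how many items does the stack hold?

9    → 9
dup  → 9 9
+    → 18
-1   → 18 -1
over → 18 -1 18
+    → 18 17
-    → 1
-4   → 1 -4
*    → -4
-14  → -4 -14
dup  → -4 -14 -14
rot  → -14 -14 -4
dup  → -14 -14 -4 -4
rot  → -14 -4 -4 -14
swap → -14 -4 -14 -4
over → -14 -4 -14 -4 -14
-    → -14 -4 -14 10
+    → -14 -4 -4
*    → -14 16
*    → -224
-1   → -224 -1

2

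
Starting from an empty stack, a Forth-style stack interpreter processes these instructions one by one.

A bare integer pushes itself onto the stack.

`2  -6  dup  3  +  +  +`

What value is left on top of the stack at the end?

2   -> [2]
-6  -> [2, -6]
dup -> [2, -6, -6]
3   -> [2, -6, -6, 3]
+   -> [2, -6, -3]
+   -> [2, -9]
+   -> [-7]

-7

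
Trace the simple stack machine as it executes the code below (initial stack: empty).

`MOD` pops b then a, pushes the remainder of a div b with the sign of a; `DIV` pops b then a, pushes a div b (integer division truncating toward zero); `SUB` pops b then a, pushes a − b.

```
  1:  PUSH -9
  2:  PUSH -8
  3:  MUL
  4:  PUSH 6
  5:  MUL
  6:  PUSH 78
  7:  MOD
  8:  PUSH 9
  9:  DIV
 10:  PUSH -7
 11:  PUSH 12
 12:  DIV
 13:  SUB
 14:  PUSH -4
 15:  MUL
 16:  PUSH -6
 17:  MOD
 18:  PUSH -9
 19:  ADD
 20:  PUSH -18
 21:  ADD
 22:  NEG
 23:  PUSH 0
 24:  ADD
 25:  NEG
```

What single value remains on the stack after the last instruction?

PUSH -9  : [-9]
PUSH -8  : [-9, -8]
MUL      : [72]
PUSH 6   : [72, 6]
MUL      : [432]
PUSH 78  : [432, 78]
MOD      : [42]
PUSH 9   : [42, 9]
DIV      : [4]
PUSH -7  : [4, -7]
PUSH 12  : [4, -7, 12]
DIV      : [4, 0]
SUB      : [4]
PUSH -4  : [4, -4]
MUL      : [-16]
PUSH -6  : [-16, -6]
MOD      : [-4]
PUSH -9  : [-4, -9]
ADD      : [-13]
PUSH -18 : [-13, -18]
ADD      : [-31]
NEG      : [31]
PUSH 0   : [31, 0]
ADD      : [31]
NEG      : [-31]

-31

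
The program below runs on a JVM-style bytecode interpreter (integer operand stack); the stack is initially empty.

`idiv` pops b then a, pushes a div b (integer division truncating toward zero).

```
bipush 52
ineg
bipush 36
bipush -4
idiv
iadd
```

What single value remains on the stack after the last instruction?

-61

bipush 52  [52]
ineg       [-52]
bipush 36  [-52, 36]
bipush -4  [-52, 36, -4]
idiv       [-52, -9]
iadd       [-61]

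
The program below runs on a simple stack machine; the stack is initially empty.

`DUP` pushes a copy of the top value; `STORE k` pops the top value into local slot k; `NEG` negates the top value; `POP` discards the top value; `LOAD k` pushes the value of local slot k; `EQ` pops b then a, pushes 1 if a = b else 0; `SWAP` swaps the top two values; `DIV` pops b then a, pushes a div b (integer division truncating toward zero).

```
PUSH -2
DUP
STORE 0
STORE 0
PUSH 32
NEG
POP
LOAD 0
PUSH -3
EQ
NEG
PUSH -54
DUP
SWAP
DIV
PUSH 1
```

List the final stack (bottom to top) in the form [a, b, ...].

[0, 1, 1]

PUSH -2   -2
DUP       -2 -2
STORE 0   -2
STORE 0   (empty)
PUSH 32   32
NEG       -32
POP       (empty)
LOAD 0    -2
PUSH -3   -2 -3
EQ        0
NEG       0
PUSH -54  0 -54
DUP       0 -54 -54
SWAP      0 -54 -54
DIV       0 1
PUSH 1    0 1 1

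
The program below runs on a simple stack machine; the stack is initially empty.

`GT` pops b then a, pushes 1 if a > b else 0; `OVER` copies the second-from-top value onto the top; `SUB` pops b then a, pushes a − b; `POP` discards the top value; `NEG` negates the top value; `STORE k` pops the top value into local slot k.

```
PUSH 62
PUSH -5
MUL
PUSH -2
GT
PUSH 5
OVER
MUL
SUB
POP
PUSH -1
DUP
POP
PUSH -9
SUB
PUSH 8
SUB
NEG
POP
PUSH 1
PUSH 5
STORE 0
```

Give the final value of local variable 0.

PUSH 62 → [62]
PUSH -5 → [62, -5]
MUL     → [-310]
PUSH -2 → [-310, -2]
GT      → [0]
PUSH 5  → [0, 5]
OVER    → [0, 5, 0]
MUL     → [0, 0]
SUB     → [0]
POP     → []
PUSH -1 → [-1]
DUP     → [-1, -1]
POP     → [-1]
PUSH -9 → [-1, -9]
SUB     → [8]
PUSH 8  → [8, 8]
SUB     → [0]
NEG     → [0]
POP     → []
PUSH 1  → [1]
PUSH 5  → [1, 5]
STORE 0 → [1]

5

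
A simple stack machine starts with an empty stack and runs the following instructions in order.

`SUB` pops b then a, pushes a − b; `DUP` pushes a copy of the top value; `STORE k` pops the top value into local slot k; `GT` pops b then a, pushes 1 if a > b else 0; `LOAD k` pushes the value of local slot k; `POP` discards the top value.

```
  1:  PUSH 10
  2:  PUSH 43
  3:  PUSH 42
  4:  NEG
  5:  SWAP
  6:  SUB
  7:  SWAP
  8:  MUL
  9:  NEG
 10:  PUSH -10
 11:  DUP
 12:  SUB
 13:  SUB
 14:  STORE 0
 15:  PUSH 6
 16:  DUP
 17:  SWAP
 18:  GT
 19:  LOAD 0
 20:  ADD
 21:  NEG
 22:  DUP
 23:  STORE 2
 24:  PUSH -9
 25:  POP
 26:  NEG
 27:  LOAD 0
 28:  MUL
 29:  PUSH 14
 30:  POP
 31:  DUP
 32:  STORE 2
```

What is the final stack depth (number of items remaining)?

1

PUSH 10  -> [10]
PUSH 43  -> [10, 43]
PUSH 42  -> [10, 43, 42]
NEG      -> [10, 43, -42]
SWAP     -> [10, -42, 43]
SUB      -> [10, -85]
SWAP     -> [-85, 10]
MUL      -> [-850]
NEG      -> [850]
PUSH -10 -> [850, -10]
DUP      -> [850, -10, -10]
SUB      -> [850, 0]
SUB      -> [850]
STORE 0  -> []
PUSH 6   -> [6]
DUP      -> [6, 6]
SWAP     -> [6, 6]
GT       -> [0]
LOAD 0   -> [0, 850]
ADD      -> [850]
NEG      -> [-850]
DUP      -> [-850, -850]
STORE 2  -> [-850]
PUSH -9  -> [-850, -9]
POP      -> [-850]
NEG      -> [850]
LOAD 0   -> [850, 850]
MUL      -> [722500]
PUSH 14  -> [722500, 14]
POP      -> [722500]
DUP      -> [722500, 722500]
STORE 2  -> [722500]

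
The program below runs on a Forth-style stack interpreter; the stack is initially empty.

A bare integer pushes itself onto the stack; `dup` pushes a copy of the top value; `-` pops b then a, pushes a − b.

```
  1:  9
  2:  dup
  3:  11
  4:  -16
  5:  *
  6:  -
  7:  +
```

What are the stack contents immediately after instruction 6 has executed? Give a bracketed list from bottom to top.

[9, 185]

9   : [9]
dup : [9, 9]
11  : [9, 9, 11]
-16 : [9, 9, 11, -16]
*   : [9, 9, -176]
-   : [9, 185]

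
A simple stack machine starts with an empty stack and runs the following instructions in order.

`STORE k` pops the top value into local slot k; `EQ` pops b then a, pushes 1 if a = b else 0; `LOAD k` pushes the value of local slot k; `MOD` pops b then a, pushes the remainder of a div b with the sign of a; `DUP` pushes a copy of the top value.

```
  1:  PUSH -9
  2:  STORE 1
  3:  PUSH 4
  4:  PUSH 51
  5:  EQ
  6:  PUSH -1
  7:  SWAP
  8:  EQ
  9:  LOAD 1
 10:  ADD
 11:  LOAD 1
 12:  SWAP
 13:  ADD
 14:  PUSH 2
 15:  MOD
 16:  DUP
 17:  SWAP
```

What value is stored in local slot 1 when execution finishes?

-9

PUSH -9 : [-9]
STORE 1 : []
PUSH 4  : [4]
PUSH 51 : [4, 51]
EQ      : [0]
PUSH -1 : [0, -1]
SWAP    : [-1, 0]
EQ      : [0]
LOAD 1  : [0, -9]
ADD     : [-9]
LOAD 1  : [-9, -9]
SWAP    : [-9, -9]
ADD     : [-18]
PUSH 2  : [-18, 2]
MOD     : [0]
DUP     : [0, 0]
SWAP    : [0, 0]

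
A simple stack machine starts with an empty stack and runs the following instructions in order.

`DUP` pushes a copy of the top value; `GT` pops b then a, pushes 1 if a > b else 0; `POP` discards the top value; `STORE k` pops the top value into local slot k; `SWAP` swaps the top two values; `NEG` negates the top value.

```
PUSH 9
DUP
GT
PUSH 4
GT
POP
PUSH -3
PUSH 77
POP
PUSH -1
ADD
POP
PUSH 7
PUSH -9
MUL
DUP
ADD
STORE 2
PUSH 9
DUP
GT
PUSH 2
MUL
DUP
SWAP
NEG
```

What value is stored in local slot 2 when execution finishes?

PUSH 9  → 9
DUP     → 9 9
GT      → 0
PUSH 4  → 0 4
GT      → 0
POP     → (empty)
PUSH -3 → -3
PUSH 77 → -3 77
POP     → -3
PUSH -1 → -3 -1
ADD     → -4
POP     → (empty)
PUSH 7  → 7
PUSH -9 → 7 -9
MUL     → -63
DUP     → -63 -63
ADD     → -126
STORE 2 → (empty)
PUSH 9  → 9
DUP     → 9 9
GT      → 0
PUSH 2  → 0 2
MUL     → 0
DUP     → 0 0
SWAP    → 0 0
NEG     → 0 0

-126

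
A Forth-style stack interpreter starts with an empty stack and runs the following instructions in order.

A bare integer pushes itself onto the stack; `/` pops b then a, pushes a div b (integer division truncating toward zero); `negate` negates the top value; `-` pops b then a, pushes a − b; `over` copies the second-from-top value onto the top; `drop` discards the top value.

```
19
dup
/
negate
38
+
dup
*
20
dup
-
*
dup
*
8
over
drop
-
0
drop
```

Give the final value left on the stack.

19     -> [19]
dup    -> [19, 19]
/      -> [1]
negate -> [-1]
38     -> [-1, 38]
+      -> [37]
dup    -> [37, 37]
*      -> [1369]
20     -> [1369, 20]
dup    -> [1369, 20, 20]
-      -> [1369, 0]
*      -> [0]
dup    -> [0, 0]
*      -> [0]
8      -> [0, 8]
over   -> [0, 8, 0]
drop   -> [0, 8]
-      -> [-8]
0      -> [-8, 0]
drop   -> [-8]

-8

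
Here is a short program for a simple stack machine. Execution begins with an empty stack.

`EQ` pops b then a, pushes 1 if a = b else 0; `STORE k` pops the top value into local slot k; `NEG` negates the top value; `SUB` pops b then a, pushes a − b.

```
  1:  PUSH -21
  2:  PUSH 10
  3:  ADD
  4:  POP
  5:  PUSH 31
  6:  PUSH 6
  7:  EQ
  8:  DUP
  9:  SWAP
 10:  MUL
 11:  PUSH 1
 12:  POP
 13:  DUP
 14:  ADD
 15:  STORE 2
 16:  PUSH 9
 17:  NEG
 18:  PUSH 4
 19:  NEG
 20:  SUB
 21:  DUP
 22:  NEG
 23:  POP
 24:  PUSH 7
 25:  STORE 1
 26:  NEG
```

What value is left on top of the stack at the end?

5

PUSH -21 : [-21]
PUSH 10  : [-21, 10]
ADD      : [-11]
POP      : []
PUSH 31  : [31]
PUSH 6   : [31, 6]
EQ       : [0]
DUP      : [0, 0]
SWAP     : [0, 0]
MUL      : [0]
PUSH 1   : [0, 1]
POP      : [0]
DUP      : [0, 0]
ADD      : [0]
STORE 2  : []
PUSH 9   : [9]
NEG      : [-9]
PUSH 4   : [-9, 4]
NEG      : [-9, -4]
SUB      : [-5]
DUP      : [-5, -5]
NEG      : [-5, 5]
POP      : [-5]
PUSH 7   : [-5, 7]
STORE 1  : [-5]
NEG      : [5]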